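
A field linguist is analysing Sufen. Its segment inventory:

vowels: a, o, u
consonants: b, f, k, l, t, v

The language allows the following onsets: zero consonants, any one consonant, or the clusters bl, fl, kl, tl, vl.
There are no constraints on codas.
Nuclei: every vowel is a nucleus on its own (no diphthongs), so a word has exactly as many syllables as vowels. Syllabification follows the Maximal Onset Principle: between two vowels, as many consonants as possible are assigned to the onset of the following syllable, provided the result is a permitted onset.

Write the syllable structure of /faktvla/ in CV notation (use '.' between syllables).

CVCC.CCV

Vowels present: a, a; each is a nucleus, giving 2 syllables.
Between /a/ (V1) and /a/ (V2): cluster /ktvl/ — the longest permitted-onset suffix is /vl/; onset = /vl/, preceding coda = /kt/.
So the parse is fakt.vla.
Mapping each syllable to C/V: /fakt/ → CVCC, /vla/ → CCV.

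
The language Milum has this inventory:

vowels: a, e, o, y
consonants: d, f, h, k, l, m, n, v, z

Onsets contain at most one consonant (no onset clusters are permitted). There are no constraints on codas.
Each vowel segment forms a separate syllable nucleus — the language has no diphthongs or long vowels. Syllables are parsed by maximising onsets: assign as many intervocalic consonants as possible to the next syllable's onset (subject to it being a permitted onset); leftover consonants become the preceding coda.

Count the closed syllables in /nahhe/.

1

The vowels are a, e — 2 nuclei, so 2 syllables.
Between /a/ (V1) and /e/ (V2): cluster /hh/ — the longest permitted-onset suffix is /h/; onset = /h/, preceding coda = /h/.
Putting it together: nah.he.
Classifying each syllable: /nah/ (closed), /he/ (open).
Closed syllables: 1.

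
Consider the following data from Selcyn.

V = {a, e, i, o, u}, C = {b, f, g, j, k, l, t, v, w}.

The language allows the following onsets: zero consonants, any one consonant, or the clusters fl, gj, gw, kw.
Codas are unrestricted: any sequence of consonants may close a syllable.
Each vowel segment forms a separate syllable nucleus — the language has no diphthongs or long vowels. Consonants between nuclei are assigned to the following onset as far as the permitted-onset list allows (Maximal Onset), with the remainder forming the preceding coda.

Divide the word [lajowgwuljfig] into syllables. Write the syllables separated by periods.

la.jow.gwulj.fig

Vowels present: a, o, u, i; each is a nucleus, giving 4 syllables.
V1 /a/ – V2 /o/: /j/ is a single consonant, so it becomes the next onset.
V2 /o/ – V3 /u/: /wgw/ — longest licit onset from the right is /gw/, leaving /w/ as coda.
V3 /u/ – V4 /i/: cluster /ljf/ — the longest permitted-onset suffix is /f/; onset = /f/, preceding coda = /lj/.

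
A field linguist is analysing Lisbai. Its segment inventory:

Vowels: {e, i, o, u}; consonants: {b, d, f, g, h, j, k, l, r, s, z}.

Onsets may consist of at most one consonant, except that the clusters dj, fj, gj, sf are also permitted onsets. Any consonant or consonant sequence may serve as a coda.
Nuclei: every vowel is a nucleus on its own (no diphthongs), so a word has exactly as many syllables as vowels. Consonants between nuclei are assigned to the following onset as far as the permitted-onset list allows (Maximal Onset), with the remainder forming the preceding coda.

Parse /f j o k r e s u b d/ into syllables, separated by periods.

fjok.re.subd

The vowels are o, e, u — 3 nuclei, so 3 syllables.
V1 /o/ – V2 /e/: /kr/ — longest licit onset from the right is /r/, leaving /k/ as coda.
V2 /e/ – V3 /u/: /s/ is a single consonant, so it becomes the next onset.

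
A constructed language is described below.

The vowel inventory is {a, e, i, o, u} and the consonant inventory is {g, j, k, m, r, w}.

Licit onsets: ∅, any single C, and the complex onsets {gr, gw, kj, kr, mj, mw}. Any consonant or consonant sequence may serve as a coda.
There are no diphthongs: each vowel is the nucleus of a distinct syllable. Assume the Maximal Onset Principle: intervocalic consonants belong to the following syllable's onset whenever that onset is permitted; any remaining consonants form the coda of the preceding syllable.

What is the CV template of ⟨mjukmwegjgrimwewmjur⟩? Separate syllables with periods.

Vowels present: u, e, i, e, u; each is a nucleus, giving 5 syllables.
Between /u/ (V1) and /e/ (V2): /kmw/ splits as /k/ + /mw/ (/mw/ is the longest suffix that is a licit onset).
Between /e/ (V2) and /i/ (V3): /gjgr/ — longest licit onset from the right is /gr/, leaving /gj/ as coda.
Between /i/ (V3) and /e/ (V4): cluster /mw/ — /mw/ is itself a permitted onset, so the whole cluster goes right; preceding coda = ∅.
Between /e/ (V4) and /u/ (V5): /wmj/ — longest licit onset from the right is /mj/, leaving /w/ as coda.
Putting it together: mjuk.mwegj.gri.mwew.mjur.
Mapping each syllable to C/V: /mjuk/ → CCVC, /mwegj/ → CCVCC, /gri/ → CCV, /mwew/ → CCVC, /mjur/ → CCVC.

CCVC.CCVCC.CCV.CCVC.CCVC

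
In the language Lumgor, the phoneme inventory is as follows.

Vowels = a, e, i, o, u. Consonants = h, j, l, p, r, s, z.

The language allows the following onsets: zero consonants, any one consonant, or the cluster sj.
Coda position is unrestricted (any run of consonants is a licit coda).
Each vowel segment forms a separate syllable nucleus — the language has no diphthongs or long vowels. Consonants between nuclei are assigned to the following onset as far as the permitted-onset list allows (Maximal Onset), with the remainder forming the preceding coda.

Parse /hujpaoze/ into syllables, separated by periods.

Vowels present: u, a, o, e; each is a nucleus, giving 4 syllables.
/u…a/ gap (V1→V2): /jp/; trying suffixes from longest down, /p/ is the first permitted one, so coda /j/ | onset /p/.
/a…o/ gap (V2→V3): no consonants, so the boundary falls immediately after /a/.
/o…e/ gap (V3→V4): just /z/ — single C goes to the following onset.

huj.pa.o.ze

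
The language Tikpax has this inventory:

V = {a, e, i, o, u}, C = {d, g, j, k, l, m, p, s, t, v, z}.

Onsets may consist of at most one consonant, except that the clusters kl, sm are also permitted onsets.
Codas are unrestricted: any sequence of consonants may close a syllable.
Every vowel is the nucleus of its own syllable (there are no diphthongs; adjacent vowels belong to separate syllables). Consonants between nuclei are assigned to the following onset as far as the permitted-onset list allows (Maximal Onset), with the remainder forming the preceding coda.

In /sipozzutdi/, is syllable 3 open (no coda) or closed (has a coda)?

Nuclei (vowels): i, o, u, i → 4 syllables.
σ1/σ2 boundary: just /p/ — single C goes to the following onset.
σ2/σ3 boundary: /zz/ — longest licit onset from the right is /z/, leaving /z/ as coda.
σ3/σ4 boundary: /td/; trying suffixes from longest down, /d/ is the first permitted one, so coda /t/ | onset /d/.
Putting it together: si.poz.zut.di.
Syllable 3 is /zut/ with coda /t/, so it is closed.

closed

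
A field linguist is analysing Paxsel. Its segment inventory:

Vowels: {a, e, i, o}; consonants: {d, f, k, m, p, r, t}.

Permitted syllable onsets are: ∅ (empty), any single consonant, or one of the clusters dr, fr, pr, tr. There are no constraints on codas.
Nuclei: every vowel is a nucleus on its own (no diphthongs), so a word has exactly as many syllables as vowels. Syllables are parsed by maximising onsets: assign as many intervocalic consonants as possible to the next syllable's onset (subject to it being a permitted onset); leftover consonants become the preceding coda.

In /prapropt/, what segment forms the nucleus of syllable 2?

Nuclei (vowels): a, o → 2 syllables.
The second nucleus (vowel 2 from the left) is /o/.

o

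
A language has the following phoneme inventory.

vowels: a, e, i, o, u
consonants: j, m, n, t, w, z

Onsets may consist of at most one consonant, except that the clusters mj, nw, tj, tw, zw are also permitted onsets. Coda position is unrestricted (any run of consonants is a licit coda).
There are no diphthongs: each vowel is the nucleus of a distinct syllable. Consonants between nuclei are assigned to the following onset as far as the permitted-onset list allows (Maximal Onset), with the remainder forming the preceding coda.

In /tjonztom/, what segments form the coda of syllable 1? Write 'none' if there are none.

nz

Vowels present: o, o; each is a nucleus, giving 2 syllables.
Between /o/ (V1) and /o/ (V2): cluster /nzt/ — the longest permitted-onset suffix is /t/; onset = /t/, preceding coda = /nz/.
Result: tjonz.tom.
Syllable 1 is /tjonz/: onset /tj/, nucleus /o/, coda /nz/.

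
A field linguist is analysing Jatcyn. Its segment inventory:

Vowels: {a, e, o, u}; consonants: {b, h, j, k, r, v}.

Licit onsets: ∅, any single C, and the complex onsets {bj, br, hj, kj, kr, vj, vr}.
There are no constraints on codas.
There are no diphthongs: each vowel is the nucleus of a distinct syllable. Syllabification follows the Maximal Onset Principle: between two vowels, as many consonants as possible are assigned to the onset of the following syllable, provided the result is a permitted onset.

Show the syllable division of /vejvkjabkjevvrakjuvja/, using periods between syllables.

vejv.kjab.kjev.vra.kju.vja

Vowels present: e, a, e, a, u, a; each is a nucleus, giving 6 syllables.
/e…a/ gap (V1→V2): cluster /jvkj/ — the longest permitted-onset suffix is /kj/; onset = /kj/, preceding coda = /jv/.
/a…e/ gap (V2→V3): cluster /bkj/ — the longest permitted-onset suffix is /kj/; onset = /kj/, preceding coda = /b/.
/e…a/ gap (V3→V4): /vvr/ — longest licit onset from the right is /vr/, leaving /v/ as coda.
/a…u/ gap (V4→V5): cluster /kj/ — /kj/ is itself a permitted onset, so the whole cluster goes right; preceding coda = ∅.
/u…a/ gap (V5→V6): cluster /vj/ — /vj/ is itself a permitted onset, so the whole cluster goes right; preceding coda = ∅.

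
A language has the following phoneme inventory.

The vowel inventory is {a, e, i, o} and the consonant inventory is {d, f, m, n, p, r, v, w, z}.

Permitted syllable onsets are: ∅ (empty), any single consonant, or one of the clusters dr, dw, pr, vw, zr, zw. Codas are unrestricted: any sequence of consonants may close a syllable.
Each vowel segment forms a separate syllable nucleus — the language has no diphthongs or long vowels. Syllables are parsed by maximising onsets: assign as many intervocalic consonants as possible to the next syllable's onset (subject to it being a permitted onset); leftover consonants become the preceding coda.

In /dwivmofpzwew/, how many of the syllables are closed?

3

Nuclei (vowels): i, o, e → 3 syllables.
V1 /i/ – V2 /o/: /vm/ — longest licit onset from the right is /m/, leaving /v/ as coda.
V2 /o/ – V3 /e/: /fpzw/ — longest licit onset from the right is /zw/, leaving /fp/ as coda.
Syllabification: dwiv.mofp.zwew.
Classifying each syllable: /dwiv/ (closed), /mofp/ (closed), /zwew/ (closed).
Closed syllables: 3.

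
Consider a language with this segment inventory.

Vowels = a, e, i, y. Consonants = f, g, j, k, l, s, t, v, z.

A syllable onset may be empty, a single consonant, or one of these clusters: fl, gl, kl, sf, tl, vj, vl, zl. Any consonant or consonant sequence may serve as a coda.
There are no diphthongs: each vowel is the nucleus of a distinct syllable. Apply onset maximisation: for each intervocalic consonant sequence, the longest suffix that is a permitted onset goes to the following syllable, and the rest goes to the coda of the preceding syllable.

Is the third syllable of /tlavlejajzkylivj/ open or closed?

closed

The vowels are a, e, a, y, i — 5 nuclei, so 5 syllables.
Between /a/ (V1) and /e/ (V2): cluster /vl/ — /vl/ is itself a permitted onset, so the whole cluster goes right; preceding coda = ∅.
Between /e/ (V2) and /a/ (V3): /j/ is a single consonant, so it becomes the next onset.
Between /a/ (V3) and /y/ (V4): /jzk/; trying suffixes from longest down, /k/ is the first permitted one, so coda /jz/ | onset /k/.
Between /y/ (V4) and /i/ (V5): /l/ is a single consonant, so it becomes the next onset.
Syllabification: tla.vle.jajz.ky.livj.
Syllable 3 is /jajz/ with coda /jz/, so it is closed.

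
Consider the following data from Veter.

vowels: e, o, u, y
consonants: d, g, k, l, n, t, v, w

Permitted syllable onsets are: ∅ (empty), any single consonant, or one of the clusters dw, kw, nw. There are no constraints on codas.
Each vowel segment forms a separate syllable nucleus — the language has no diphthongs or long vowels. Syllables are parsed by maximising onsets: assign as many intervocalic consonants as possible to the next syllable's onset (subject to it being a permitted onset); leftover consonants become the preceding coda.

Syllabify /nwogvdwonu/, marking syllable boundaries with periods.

nwogv.dwo.nu

Nuclei (vowels): o, o, u → 3 syllables.
/o…o/ gap (V1→V2): cluster /gvdw/ — the longest permitted-onset suffix is /dw/; onset = /dw/, preceding coda = /gv/.
/o…u/ gap (V2→V3): /n/ is a single consonant, so it becomes the next onset.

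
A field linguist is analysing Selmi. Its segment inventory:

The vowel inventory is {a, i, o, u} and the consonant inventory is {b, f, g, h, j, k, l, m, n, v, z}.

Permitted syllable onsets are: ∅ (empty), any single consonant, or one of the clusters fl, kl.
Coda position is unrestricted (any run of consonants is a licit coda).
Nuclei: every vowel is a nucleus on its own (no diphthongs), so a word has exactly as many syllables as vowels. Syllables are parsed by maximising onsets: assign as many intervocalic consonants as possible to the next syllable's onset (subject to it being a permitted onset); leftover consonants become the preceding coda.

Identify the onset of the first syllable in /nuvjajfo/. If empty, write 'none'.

Vowels present: u, a, o; each is a nucleus, giving 3 syllables.
σ1/σ2 boundary: /vj/ — longest licit onset from the right is /j/, leaving /v/ as coda.
σ2/σ3 boundary: /jf/; trying suffixes from longest down, /f/ is the first permitted one, so coda /j/ | onset /f/.
Syllabification: nuv.jaj.fo.
Syllable 1 is /nuv/: onset /n/, nucleus /u/, coda /v/.

n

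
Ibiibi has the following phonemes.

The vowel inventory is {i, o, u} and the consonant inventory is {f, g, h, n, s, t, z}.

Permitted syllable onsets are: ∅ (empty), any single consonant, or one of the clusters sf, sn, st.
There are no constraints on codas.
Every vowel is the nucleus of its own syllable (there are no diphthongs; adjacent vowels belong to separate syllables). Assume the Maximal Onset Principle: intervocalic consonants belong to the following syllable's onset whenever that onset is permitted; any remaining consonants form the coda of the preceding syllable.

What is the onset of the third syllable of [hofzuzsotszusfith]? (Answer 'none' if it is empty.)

Vowels present: o, u, o, u, i; each is a nucleus, giving 5 syllables.
/o…u/ gap (V1→V2): /fz/ splits as /f/ + /z/ (/z/ is the longest suffix that is a licit onset).
/u…o/ gap (V2→V3): /zs/ — longest licit onset from the right is /s/, leaving /z/ as coda.
/o…u/ gap (V3→V4): cluster /tsz/ — the longest permitted-onset suffix is /z/; onset = /z/, preceding coda = /ts/.
/u…i/ gap (V4→V5): /sf/ — entire cluster is a permitted onset → onset /sf/, coda ∅.
So the parse is hof.zuz.sots.zu.sfith.
Syllable 3 is /sots/: onset /s/, nucleus /o/, coda /ts/.

s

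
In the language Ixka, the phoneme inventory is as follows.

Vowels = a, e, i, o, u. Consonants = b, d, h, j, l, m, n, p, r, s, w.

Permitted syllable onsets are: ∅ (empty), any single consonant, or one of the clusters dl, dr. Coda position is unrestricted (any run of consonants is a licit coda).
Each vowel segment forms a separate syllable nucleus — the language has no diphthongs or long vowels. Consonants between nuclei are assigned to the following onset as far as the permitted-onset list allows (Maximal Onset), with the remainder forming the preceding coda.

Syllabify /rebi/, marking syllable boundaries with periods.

Nuclei (vowels): e, i → 2 syllables.
Between /e/ (V1) and /i/ (V2): /b/ → onset of the next syllable (single consonants are always licit onsets).

re.bi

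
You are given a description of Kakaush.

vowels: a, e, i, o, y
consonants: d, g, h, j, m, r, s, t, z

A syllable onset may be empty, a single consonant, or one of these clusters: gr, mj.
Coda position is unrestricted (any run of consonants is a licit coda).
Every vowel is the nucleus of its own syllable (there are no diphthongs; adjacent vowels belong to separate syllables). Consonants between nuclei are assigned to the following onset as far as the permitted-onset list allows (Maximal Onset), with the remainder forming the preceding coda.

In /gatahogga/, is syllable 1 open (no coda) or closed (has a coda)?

open

Vowels present: a, a, o, a; each is a nucleus, giving 4 syllables.
/a…a/ gap (V1→V2): just /t/ — single C goes to the following onset.
/a…o/ gap (V2→V3): /h/ → onset of the next syllable (single consonants are always licit onsets).
/o…a/ gap (V3→V4): cluster /gg/ — the longest permitted-onset suffix is /g/; onset = /g/, preceding coda = /g/.
Result: ga.ta.hog.ga.
Syllable 1 is /ga/; it ends in its nucleus with no coda, so it is open.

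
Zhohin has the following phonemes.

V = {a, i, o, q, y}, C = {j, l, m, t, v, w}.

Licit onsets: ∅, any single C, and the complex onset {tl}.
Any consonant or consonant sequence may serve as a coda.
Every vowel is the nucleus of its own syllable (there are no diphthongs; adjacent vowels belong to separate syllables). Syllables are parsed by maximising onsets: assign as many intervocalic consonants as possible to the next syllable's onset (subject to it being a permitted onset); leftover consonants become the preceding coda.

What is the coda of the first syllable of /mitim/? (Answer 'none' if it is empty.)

The vowels are i, i — 2 nuclei, so 2 syllables.
/i…i/ gap (V1→V2): /t/ is a single consonant, so it becomes the next onset.
Putting it together: mi.tim.
Syllable 1 is /mi/: onset /m/, nucleus /i/, coda ∅.

none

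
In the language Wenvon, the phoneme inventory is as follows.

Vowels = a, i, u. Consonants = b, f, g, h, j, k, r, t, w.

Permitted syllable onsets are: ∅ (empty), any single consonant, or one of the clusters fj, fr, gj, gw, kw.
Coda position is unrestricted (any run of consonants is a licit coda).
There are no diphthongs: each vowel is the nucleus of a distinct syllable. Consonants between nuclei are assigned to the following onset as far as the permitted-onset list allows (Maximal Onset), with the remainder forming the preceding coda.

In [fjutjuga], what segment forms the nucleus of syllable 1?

u

Nuclei (vowels): u, u, a → 3 syllables.
The first nucleus (vowel 1 from the left) is /u/.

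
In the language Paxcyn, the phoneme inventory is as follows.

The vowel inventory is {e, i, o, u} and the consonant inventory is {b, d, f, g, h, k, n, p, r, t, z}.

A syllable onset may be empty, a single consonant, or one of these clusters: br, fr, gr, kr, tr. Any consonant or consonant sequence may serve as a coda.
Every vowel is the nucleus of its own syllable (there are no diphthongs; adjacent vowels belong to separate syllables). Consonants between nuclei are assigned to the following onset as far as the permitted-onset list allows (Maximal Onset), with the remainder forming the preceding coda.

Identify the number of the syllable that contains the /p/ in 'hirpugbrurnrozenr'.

Vowels present: i, u, u, o, e; each is a nucleus, giving 5 syllables.
/i…u/ gap (V1→V2): cluster /rp/ — the longest permitted-onset suffix is /p/; onset = /p/, preceding coda = /r/.
/u…u/ gap (V2→V3): /gbr/ — longest licit onset from the right is /br/, leaving /g/ as coda.
/u…o/ gap (V3→V4): /rnr/ — longest licit onset from the right is /r/, leaving /rn/ as coda.
/o…e/ gap (V4→V5): /z/ → onset of the next syllable (single consonants are always licit onsets).
Syllabification: hir.pug.brurn.ro.zenr.
The /p/ is in the onset of syllable 2 (/pug/).

2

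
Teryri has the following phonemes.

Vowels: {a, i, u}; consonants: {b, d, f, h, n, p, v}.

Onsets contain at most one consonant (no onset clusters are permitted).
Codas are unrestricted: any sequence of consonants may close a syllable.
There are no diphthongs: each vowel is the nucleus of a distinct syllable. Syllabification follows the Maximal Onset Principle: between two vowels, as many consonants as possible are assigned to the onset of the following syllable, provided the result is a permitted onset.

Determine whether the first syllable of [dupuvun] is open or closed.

The vowels are u, u, u — 3 nuclei, so 3 syllables.
Between /u/ (V1) and /u/ (V2): just /p/ — single C goes to the following onset.
Between /u/ (V2) and /u/ (V3): /v/ → onset of the next syllable (single consonants are always licit onsets).
So the parse is du.pu.vun.
Syllable 1 is /du/; it ends in its nucleus with no coda, so it is open.

open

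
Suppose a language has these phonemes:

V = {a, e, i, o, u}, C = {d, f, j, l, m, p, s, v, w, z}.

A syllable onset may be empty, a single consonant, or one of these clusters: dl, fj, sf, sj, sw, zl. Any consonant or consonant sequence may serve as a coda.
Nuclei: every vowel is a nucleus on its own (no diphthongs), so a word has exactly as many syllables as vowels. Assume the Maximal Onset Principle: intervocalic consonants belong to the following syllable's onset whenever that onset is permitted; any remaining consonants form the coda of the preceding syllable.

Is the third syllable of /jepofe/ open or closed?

Nuclei (vowels): e, o, e → 3 syllables.
σ1/σ2 boundary: /p/ → onset of the next syllable (single consonants are always licit onsets).
σ2/σ3 boundary: /f/ is a single consonant, so it becomes the next onset.
So the parse is je.po.fe.
Syllable 3 is /fe/; it ends in its nucleus with no coda, so it is open.

open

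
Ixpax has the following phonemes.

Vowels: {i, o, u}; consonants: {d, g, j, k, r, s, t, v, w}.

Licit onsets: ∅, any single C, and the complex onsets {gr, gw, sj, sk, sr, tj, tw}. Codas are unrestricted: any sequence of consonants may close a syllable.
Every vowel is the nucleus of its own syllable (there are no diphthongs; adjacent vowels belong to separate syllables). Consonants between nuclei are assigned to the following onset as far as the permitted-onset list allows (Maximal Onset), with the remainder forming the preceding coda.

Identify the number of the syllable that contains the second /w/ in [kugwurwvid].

2

The vowels are u, u, i — 3 nuclei, so 3 syllables.
/u…u/ gap (V1→V2): cluster /gw/ — /gw/ is itself a permitted onset, so the whole cluster goes right; preceding coda = ∅.
/u…i/ gap (V2→V3): /rwv/; trying suffixes from longest down, /v/ is the first permitted one, so coda /rw/ | onset /v/.
Result: ku.gwurw.vid.
The second /w/ is in the coda of syllable 2 (/gwurw/).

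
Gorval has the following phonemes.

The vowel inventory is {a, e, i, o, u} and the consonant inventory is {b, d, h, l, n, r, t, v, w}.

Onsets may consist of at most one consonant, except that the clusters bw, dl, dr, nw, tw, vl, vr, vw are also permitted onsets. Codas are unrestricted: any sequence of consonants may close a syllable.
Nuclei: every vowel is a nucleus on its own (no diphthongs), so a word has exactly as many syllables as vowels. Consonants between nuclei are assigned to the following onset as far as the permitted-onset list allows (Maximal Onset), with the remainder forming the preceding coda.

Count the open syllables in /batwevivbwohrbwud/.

Vowels present: a, e, i, o, u; each is a nucleus, giving 5 syllables.
Between /a/ (V1) and /e/ (V2): /tw/ — entire cluster is a permitted onset → onset /tw/, coda ∅.
Between /e/ (V2) and /i/ (V3): /v/ is a single consonant, so it becomes the next onset.
Between /i/ (V3) and /o/ (V4): /vbw/ — longest licit onset from the right is /bw/, leaving /v/ as coda.
Between /o/ (V4) and /u/ (V5): /hrbw/; trying suffixes from longest down, /bw/ is the first permitted one, so coda /hr/ | onset /bw/.
Putting it together: ba.twe.viv.bwohr.bwud.
Classifying each syllable: /ba/ (open), /twe/ (open), /viv/ (closed), /bwohr/ (closed), /bwud/ (closed).
Open syllables: 2.

2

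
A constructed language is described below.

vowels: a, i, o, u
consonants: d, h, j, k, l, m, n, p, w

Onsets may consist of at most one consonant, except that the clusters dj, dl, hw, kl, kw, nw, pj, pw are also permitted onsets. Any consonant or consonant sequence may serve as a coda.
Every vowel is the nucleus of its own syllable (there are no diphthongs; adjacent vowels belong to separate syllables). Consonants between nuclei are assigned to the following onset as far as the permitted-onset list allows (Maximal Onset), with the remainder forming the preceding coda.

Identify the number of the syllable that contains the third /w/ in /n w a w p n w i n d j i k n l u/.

Nuclei (vowels): a, i, i, u → 4 syllables.
V1 /a/ – V2 /i/: /wpnw/; trying suffixes from longest down, /nw/ is the first permitted one, so coda /wp/ | onset /nw/.
V2 /i/ – V3 /i/: /ndj/ splits as /n/ + /dj/ (/dj/ is the longest suffix that is a licit onset).
V3 /i/ – V4 /u/: cluster /knl/ — the longest permitted-onset suffix is /l/; onset = /l/, preceding coda = /kn/.
Putting it together: nwawp.nwin.djikn.lu.
The third /w/ is in the onset of syllable 2 (/nwin/).

2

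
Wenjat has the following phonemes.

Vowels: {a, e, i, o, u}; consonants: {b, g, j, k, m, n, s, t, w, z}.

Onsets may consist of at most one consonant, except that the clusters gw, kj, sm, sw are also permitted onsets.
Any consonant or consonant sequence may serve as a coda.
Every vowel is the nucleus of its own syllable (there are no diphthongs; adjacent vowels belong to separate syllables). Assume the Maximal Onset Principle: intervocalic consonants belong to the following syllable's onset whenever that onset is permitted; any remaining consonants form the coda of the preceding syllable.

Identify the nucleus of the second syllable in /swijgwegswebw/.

e

Nuclei (vowels): i, e, e → 3 syllables.
The second nucleus (vowel 2 from the left) is /e/.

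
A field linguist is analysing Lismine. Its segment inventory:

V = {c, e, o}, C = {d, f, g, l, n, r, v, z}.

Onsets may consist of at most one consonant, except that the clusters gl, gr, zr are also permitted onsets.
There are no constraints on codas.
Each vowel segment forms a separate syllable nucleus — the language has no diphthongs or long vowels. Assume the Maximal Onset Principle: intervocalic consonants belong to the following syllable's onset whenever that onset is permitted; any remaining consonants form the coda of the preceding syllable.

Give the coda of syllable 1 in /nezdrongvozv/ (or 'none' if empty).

zd

Vowels present: e, o, o; each is a nucleus, giving 3 syllables.
/e…o/ gap (V1→V2): /zdr/ splits as /zd/ + /r/ (/r/ is the longest suffix that is a licit onset).
/o…o/ gap (V2→V3): /ngv/ splits as /ng/ + /v/ (/v/ is the longest suffix that is a licit onset).
Putting it together: nezd.rong.vozv.
Syllable 1 is /nezd/: onset /n/, nucleus /e/, coda /zd/.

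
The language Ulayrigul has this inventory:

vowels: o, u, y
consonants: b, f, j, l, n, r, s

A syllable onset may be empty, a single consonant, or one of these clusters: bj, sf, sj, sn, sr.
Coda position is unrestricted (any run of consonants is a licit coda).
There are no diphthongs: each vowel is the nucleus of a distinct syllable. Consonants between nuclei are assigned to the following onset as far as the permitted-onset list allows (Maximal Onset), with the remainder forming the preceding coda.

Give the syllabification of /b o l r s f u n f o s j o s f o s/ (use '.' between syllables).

bolr.sfun.fo.sjo.sfos

Nuclei (vowels): o, u, o, o, o → 5 syllables.
σ1/σ2 boundary: cluster /lrsf/ — the longest permitted-onset suffix is /sf/; onset = /sf/, preceding coda = /lr/.
σ2/σ3 boundary: /nf/ splits as /n/ + /f/ (/f/ is the longest suffix that is a licit onset).
σ3/σ4 boundary: /sj/ — entire cluster is a permitted onset → onset /sj/, coda ∅.
σ4/σ5 boundary: /sf/ is a licit onset in full, so it all attaches to the next syllable.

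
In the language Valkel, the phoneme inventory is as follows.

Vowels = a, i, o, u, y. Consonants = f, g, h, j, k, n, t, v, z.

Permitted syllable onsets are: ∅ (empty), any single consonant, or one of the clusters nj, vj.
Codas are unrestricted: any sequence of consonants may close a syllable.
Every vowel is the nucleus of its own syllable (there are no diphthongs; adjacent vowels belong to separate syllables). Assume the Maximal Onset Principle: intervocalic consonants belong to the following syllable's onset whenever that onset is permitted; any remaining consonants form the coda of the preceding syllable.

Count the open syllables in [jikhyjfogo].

2

Vowels present: i, y, o, o; each is a nucleus, giving 4 syllables.
/i…y/ gap (V1→V2): /kh/; trying suffixes from longest down, /h/ is the first permitted one, so coda /k/ | onset /h/.
/y…o/ gap (V2→V3): /jf/ splits as /j/ + /f/ (/f/ is the longest suffix that is a licit onset).
/o…o/ gap (V3→V4): /g/ is a single consonant, so it becomes the next onset.
Result: jik.hyj.fo.go.
Classifying each syllable: /jik/ (closed), /hyj/ (closed), /fo/ (open), /go/ (open).
Open syllables: 2.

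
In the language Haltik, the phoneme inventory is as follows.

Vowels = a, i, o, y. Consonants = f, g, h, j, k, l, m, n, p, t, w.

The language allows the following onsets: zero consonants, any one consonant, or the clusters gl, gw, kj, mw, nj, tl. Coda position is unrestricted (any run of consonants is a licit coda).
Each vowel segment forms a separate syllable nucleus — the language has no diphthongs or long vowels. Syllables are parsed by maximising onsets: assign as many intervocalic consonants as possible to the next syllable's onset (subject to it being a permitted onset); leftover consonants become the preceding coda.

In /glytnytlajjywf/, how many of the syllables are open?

Nuclei (vowels): y, y, a, y → 4 syllables.
σ1/σ2 boundary: /tn/; trying suffixes from longest down, /n/ is the first permitted one, so coda /t/ | onset /n/.
σ2/σ3 boundary: /tl/ is a licit onset in full, so it all attaches to the next syllable.
σ3/σ4 boundary: cluster /jj/ — the longest permitted-onset suffix is /j/; onset = /j/, preceding coda = /j/.
Putting it together: glyt.ny.tlaj.jywf.
Classifying each syllable: /glyt/ (closed), /ny/ (open), /tlaj/ (closed), /jywf/ (closed).
Open syllables: 1.

1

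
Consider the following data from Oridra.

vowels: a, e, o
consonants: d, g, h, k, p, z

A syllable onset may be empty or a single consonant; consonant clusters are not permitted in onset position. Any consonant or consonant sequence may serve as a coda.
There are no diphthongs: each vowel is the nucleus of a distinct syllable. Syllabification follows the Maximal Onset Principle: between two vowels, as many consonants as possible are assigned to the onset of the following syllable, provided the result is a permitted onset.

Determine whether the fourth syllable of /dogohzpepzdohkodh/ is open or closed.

Vowels present: o, o, e, o, o; each is a nucleus, giving 5 syllables.
V1 /o/ – V2 /o/: /g/ is a single consonant, so it becomes the next onset.
V2 /o/ – V3 /e/: /hzp/; trying suffixes from longest down, /p/ is the first permitted one, so coda /hz/ | onset /p/.
V3 /e/ – V4 /o/: /pzd/; trying suffixes from longest down, /d/ is the first permitted one, so coda /pz/ | onset /d/.
V4 /o/ – V5 /o/: /hk/ — longest licit onset from the right is /k/, leaving /h/ as coda.
Syllabification: do.gohz.pepz.doh.kodh.
Syllable 4 is /doh/ with coda /h/, so it is closed.

closed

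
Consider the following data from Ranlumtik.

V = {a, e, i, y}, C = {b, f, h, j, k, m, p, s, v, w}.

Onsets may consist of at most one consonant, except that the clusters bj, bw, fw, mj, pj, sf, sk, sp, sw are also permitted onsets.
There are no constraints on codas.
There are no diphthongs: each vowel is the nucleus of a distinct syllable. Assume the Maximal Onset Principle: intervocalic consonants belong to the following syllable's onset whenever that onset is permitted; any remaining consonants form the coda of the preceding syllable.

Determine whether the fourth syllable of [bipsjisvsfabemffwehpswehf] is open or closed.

Nuclei (vowels): i, i, a, e, e, e → 6 syllables.
/i…i/ gap (V1→V2): /psj/; trying suffixes from longest down, /j/ is the first permitted one, so coda /ps/ | onset /j/.
/i…a/ gap (V2→V3): /svsf/ splits as /sv/ + /sf/ (/sf/ is the longest suffix that is a licit onset).
/a…e/ gap (V3→V4): /b/ is a single consonant, so it becomes the next onset.
/e…e/ gap (V4→V5): /mffw/ — longest licit onset from the right is /fw/, leaving /mf/ as coda.
/e…e/ gap (V5→V6): /hpsw/ splits as /hp/ + /sw/ (/sw/ is the longest suffix that is a licit onset).
So the parse is bips.jisv.sfa.bemf.fwehp.swehf.
Syllable 4 is /bemf/ with coda /mf/, so it is closed.

closed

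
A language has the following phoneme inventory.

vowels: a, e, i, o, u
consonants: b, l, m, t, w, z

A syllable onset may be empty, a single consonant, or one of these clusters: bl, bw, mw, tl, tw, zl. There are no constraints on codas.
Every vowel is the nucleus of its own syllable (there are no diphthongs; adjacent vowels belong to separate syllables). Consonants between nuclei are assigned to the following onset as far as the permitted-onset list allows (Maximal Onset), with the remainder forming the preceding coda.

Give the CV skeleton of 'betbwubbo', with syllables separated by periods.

Nuclei (vowels): e, u, o → 3 syllables.
σ1/σ2 boundary: /tbw/ — longest licit onset from the right is /bw/, leaving /t/ as coda.
σ2/σ3 boundary: /bb/; trying suffixes from longest down, /b/ is the first permitted one, so coda /b/ | onset /b/.
Result: bet.bwub.bo.
Mapping each syllable to C/V: /bet/ → CVC, /bwub/ → CCVC, /bo/ → CV.

CVC.CCVC.CV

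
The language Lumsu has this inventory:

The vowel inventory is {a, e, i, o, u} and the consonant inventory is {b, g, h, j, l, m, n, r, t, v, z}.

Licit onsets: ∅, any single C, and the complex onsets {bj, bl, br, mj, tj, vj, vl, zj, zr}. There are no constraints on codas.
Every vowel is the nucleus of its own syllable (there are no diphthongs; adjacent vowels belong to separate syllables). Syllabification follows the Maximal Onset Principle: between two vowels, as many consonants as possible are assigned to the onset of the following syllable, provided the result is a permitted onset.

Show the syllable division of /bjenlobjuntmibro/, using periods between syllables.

Nuclei (vowels): e, o, u, i, o → 5 syllables.
V1 /e/ – V2 /o/: /nl/; trying suffixes from longest down, /l/ is the first permitted one, so coda /n/ | onset /l/.
V2 /o/ – V3 /u/: /bj/ is a licit onset in full, so it all attaches to the next syllable.
V3 /u/ – V4 /i/: cluster /ntm/ — the longest permitted-onset suffix is /m/; onset = /m/, preceding coda = /nt/.
V4 /i/ – V5 /o/: /br/ — entire cluster is a permitted onset → onset /br/, coda ∅.

bjen.lo.bjunt.mi.bro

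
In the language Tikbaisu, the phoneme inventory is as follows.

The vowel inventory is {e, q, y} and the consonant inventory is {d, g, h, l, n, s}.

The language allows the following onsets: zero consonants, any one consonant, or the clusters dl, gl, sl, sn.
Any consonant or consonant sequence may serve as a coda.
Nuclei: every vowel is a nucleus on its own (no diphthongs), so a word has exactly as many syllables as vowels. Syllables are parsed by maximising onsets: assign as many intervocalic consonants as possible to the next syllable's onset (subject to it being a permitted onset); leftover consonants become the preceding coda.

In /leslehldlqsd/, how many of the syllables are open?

Nuclei (vowels): e, e, q → 3 syllables.
/e…e/ gap (V1→V2): /sl/ — entire cluster is a permitted onset → onset /sl/, coda ∅.
/e…q/ gap (V2→V3): /hldl/; trying suffixes from longest down, /dl/ is the first permitted one, so coda /hl/ | onset /dl/.
Syllabification: le.slehl.dlqsd.
Classifying each syllable: /le/ (open), /slehl/ (closed), /dlqsd/ (closed).
Open syllables: 1.

1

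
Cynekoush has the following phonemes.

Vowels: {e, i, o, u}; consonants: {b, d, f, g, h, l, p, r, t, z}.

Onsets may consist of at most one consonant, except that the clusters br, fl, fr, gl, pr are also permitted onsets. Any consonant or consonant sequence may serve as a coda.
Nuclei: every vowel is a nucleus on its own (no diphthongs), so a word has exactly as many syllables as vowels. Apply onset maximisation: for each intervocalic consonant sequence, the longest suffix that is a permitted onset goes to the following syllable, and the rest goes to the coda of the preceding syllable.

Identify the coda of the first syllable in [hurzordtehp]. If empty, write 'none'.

r

Nuclei (vowels): u, o, e → 3 syllables.
σ1/σ2 boundary: /rz/ splits as /r/ + /z/ (/z/ is the longest suffix that is a licit onset).
σ2/σ3 boundary: /rdt/ — longest licit onset from the right is /t/, leaving /rd/ as coda.
Result: hur.zord.tehp.
Syllable 1 is /hur/: onset /h/, nucleus /u/, coda /r/.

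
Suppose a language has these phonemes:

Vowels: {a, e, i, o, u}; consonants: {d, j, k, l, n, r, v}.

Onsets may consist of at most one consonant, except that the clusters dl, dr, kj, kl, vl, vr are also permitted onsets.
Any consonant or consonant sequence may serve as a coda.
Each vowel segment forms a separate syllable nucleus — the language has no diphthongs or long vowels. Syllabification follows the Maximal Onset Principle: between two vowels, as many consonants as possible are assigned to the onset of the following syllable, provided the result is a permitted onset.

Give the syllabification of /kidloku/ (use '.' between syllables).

ki.dlo.ku

The vowels are i, o, u — 3 nuclei, so 3 syllables.
Between /i/ (V1) and /o/ (V2): /dl/ is a licit onset in full, so it all attaches to the next syllable.
Between /o/ (V2) and /u/ (V3): just /k/ — single C goes to the following onset.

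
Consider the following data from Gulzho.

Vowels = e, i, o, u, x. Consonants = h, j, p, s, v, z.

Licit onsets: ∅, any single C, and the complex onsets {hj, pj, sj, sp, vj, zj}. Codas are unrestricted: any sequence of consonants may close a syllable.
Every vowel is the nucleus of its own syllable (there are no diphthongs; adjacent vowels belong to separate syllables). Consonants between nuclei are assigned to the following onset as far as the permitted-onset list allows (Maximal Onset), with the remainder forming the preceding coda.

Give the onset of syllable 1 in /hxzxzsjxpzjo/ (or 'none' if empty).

Nuclei (vowels): x, x, x, o → 4 syllables.
/x…x/ gap (V1→V2): /z/ is a single consonant, so it becomes the next onset.
/x…x/ gap (V2→V3): /zsj/ — longest licit onset from the right is /sj/, leaving /z/ as coda.
/x…o/ gap (V3→V4): cluster /pzj/ — the longest permitted-onset suffix is /zj/; onset = /zj/, preceding coda = /p/.
Result: hx.zxz.sjxp.zjo.
Syllable 1 is /hx/: onset /h/, nucleus /x/, coda ∅.

h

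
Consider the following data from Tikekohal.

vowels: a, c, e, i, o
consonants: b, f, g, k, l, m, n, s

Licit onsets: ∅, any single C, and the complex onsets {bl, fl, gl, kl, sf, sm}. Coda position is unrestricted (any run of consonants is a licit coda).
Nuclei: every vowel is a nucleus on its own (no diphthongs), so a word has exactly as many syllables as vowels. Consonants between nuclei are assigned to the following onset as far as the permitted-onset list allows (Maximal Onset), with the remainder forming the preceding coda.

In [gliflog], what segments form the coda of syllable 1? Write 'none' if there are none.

none

Vowels present: i, o; each is a nucleus, giving 2 syllables.
σ1/σ2 boundary: /fl/ is a licit onset in full, so it all attaches to the next syllable.
Result: gli.flog.
Syllable 1 is /gli/: onset /gl/, nucleus /i/, coda ∅.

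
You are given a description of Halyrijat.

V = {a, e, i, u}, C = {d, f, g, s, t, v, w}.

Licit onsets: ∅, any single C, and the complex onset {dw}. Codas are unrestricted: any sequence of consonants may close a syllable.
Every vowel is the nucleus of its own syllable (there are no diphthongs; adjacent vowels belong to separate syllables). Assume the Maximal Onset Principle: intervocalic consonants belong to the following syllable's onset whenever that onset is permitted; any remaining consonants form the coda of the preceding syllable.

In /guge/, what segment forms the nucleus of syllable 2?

e

The vowels are u, e — 2 nuclei, so 2 syllables.
The second nucleus (vowel 2 from the left) is /e/.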